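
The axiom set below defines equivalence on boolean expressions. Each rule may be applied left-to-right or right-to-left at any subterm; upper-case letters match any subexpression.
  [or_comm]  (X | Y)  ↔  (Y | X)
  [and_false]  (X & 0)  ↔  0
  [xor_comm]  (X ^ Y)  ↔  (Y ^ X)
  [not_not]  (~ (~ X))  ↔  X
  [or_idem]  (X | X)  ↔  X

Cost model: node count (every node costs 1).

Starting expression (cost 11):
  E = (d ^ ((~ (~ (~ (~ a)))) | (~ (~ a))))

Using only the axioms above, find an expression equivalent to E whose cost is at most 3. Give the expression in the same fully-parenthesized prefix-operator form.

(a ^ d)   [cost 3]

1. [not_not →] (~ (~ (~ a)))  →  (~ a);  E = (d ^ ((~ (~ a)) | (~ (~ a))))
2. [not_not →] (~ (~ a))  →  a;  E = (d ^ (a | (~ (~ a))))
3. [xor_comm →] (d ^ (a | (~ (~ a))))  →  ((a | (~ (~ a))) ^ d)
4. [not_not →] (~ (~ a))  →  a;  E = ((a | a) ^ d)
5. [or_idem →] (a | a)  →  a;  cost 3 ≤ 3, done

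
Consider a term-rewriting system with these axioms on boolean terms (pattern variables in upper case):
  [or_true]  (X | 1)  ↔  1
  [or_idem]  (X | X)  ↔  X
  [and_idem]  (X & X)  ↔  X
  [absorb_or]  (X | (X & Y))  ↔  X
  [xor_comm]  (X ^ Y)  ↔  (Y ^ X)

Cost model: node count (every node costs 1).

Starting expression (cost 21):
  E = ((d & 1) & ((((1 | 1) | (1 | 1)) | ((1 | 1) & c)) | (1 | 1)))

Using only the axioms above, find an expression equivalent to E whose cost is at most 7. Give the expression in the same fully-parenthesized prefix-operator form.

1. [or_idem →] ((1 | 1) | (1 | 1))  →  (1 | 1);  E = ((d & 1) & (((1 | 1) | ((1 | 1) & c)) | (1 | 1)))
2. [absorb_or →] ((1 | 1) | ((1 | 1) & c))  →  (1 | 1);  E = ((d & 1) & ((1 | 1) | (1 | 1)))
3. [or_idem →] ((1 | 1) | (1 | 1))  →  (1 | 1);  cost 7 ≤ 7, done

((d & 1) & (1 | 1))   [cost 7]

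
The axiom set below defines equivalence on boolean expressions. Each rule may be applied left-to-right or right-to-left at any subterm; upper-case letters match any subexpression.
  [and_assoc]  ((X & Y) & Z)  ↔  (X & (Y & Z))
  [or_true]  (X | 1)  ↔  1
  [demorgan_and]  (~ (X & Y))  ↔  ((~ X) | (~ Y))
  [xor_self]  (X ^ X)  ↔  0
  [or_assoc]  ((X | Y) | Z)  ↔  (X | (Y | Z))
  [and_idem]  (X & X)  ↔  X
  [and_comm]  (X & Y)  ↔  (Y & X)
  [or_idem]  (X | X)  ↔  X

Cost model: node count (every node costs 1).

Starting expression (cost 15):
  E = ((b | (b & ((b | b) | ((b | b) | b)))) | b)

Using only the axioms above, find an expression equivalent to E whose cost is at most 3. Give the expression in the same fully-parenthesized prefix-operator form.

(b | b)   [cost 3]

step 1: or_idem (→) rewrites (b | b) into b, now ((b | (b & ((b | b) | (b | b)))) | b)
step 2: or_idem (→) rewrites ((b | b) | (b | b)) into (b | b), now ((b | (b & (b | b))) | b)
step 3: or_idem (→) rewrites (b | b) into b, now ((b | (b & b)) | b)
step 4: and_idem (→) rewrites (b & b) into b, now ((b | b) | b)
step 5: or_assoc (→) rewrites ((b | b) | b) into (b | (b | b))
step 6: or_idem (→) rewrites (b | b) into b, reaching cost 3 (bound 3)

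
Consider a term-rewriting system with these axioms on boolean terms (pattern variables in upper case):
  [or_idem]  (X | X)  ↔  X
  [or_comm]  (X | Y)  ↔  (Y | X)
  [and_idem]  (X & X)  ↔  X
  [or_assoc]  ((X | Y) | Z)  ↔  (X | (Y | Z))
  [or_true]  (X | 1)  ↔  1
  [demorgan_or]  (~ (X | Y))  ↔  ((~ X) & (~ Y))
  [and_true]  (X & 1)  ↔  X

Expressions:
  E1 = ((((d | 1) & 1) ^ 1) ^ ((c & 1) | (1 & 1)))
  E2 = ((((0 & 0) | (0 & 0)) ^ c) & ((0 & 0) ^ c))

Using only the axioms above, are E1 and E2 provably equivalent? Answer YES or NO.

NO

The axioms are sound identities: if E1 ↔* E2 then E1 and E2 evaluate identically under any assignment.
Under c=0, d=0: E1 evaluates to 1, E2 to 0. Distinct ⇒ no rewrite sequence connects them.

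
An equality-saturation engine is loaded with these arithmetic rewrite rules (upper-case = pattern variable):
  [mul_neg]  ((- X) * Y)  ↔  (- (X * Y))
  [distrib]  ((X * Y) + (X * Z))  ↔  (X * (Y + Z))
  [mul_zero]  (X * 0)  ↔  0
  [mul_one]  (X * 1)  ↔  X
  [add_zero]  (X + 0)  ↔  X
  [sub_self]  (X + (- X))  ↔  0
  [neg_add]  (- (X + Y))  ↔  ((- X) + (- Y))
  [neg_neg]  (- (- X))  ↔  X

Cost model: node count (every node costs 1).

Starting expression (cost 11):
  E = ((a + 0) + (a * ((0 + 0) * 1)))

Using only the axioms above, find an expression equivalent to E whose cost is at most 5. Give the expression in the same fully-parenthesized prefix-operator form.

(a + (a * 0))   [cost 5]

step 1: mul_one (→) rewrites ((0 + 0) * 1) into (0 + 0), now ((a + 0) + (a * (0 + 0)))
step 2: add_zero (→) rewrites (a + 0) into a, now (a + (a * (0 + 0)))
step 3: add_zero (→) rewrites (0 + 0) into 0, reaching cost 5 (bound 5)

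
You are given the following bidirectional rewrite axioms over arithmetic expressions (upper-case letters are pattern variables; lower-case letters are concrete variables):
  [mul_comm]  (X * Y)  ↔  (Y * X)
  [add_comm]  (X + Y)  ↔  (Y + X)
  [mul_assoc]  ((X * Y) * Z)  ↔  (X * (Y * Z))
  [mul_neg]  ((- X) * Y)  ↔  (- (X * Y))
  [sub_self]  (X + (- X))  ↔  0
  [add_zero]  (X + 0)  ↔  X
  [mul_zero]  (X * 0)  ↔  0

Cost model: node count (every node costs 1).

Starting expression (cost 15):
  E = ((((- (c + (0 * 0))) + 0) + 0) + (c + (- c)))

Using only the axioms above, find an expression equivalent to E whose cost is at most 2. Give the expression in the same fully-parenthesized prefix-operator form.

(1) (0 * 0)  =[mul_zero →]=  0    ⊢ ((((- (c + 0)) + 0) + 0) + (c + (- c)))
(2) (c + (- c))  =[sub_self →]=  0    ⊢ ((((- (c + 0)) + 0) + 0) + 0)
(3) (c + 0)  =[add_zero →]=  c    ⊢ ((((- c) + 0) + 0) + 0)
(4) (((- c) + 0) + 0)  =[add_zero →]=  ((- c) + 0)    ⊢ (((- c) + 0) + 0)
(5) ((- c) + 0)  =[add_zero →]=  (- c)    ⊢ ((- c) + 0)
(6) ((- c) + 0)  =[add_zero →]=  (- c)    ⊢ cost 2, within 2

(- c)   [cost 2]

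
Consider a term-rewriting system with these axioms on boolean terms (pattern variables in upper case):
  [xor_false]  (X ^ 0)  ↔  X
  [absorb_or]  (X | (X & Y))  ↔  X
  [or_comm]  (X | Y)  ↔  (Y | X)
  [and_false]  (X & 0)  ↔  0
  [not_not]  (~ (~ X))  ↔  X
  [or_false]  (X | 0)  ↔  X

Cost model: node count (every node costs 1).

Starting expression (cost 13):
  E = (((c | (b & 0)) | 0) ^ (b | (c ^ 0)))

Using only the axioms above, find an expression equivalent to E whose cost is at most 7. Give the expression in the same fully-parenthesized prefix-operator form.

((c | 0) ^ (b | c))   [cost 7]

step 1: and_false (→) rewrites (b & 0) into 0, now (((c | 0) | 0) ^ (b | (c ^ 0)))
step 2: xor_false (→) rewrites (c ^ 0) into c, now (((c | 0) | 0) ^ (b | c))
step 3: or_false (→) rewrites ((c | 0) | 0) into (c | 0), reaching cost 7 (bound 7)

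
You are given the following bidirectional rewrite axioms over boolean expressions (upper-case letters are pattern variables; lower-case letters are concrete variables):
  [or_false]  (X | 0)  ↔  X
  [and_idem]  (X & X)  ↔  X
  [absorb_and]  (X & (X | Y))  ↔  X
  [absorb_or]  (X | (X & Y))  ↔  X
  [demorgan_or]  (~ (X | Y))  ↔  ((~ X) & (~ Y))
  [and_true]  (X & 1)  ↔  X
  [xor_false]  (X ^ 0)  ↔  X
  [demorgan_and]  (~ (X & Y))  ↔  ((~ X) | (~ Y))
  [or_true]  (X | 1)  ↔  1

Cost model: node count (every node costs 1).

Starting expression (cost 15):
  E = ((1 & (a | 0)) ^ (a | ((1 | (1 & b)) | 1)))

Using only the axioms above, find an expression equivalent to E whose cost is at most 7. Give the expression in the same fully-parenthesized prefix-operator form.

((1 & a) ^ (a | 1))   [cost 7]

(1) (a | 0)  =[or_false →]=  a    ⊢ ((1 & a) ^ (a | ((1 | (1 & b)) | 1)))
(2) (1 | (1 & b))  =[absorb_or →]=  1    ⊢ ((1 & a) ^ (a | (1 | 1)))
(3) (1 | 1)  =[or_true →]=  1    ⊢ cost 7, within 7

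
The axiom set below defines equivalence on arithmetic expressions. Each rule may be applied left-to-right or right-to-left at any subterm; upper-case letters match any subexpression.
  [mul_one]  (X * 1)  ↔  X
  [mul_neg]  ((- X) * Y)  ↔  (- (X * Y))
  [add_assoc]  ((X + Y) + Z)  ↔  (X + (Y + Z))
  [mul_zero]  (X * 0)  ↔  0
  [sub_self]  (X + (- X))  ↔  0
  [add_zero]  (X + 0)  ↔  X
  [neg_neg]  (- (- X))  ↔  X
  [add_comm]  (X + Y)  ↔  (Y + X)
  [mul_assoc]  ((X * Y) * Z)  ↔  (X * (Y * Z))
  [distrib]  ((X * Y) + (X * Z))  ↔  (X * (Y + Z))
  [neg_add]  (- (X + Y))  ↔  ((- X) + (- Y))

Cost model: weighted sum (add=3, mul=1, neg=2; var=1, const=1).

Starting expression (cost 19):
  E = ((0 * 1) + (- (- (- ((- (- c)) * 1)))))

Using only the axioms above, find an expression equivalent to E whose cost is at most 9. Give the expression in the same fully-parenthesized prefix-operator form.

step 1: neg_neg (→) rewrites (- (- c)) into c, now ((0 * 1) + (- (- (- (c * 1)))))
step 2: mul_one (→) rewrites (c * 1) into c, now ((0 * 1) + (- (- (- c))))
step 3: neg_neg (→) rewrites (- (- c)) into c, reaching cost 9 (bound 9)

((0 * 1) + (- c))   [cost 9]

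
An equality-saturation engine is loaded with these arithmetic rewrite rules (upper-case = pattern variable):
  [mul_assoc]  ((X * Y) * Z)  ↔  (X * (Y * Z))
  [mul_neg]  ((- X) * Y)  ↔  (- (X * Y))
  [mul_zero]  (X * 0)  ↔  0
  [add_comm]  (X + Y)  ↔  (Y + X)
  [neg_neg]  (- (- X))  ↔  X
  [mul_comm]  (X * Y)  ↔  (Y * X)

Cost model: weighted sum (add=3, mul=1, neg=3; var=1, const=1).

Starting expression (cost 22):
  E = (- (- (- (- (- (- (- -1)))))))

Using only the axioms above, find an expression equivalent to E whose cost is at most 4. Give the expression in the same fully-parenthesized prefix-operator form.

1. [neg_neg →] (- (- (- (- -1))))  →  (- (- -1));  E = (- (- (- (- (- -1)))))
2. [neg_neg →] (- (- (- (- (- -1)))))  →  (- (- (- -1)))
3. [neg_neg →] (- (- (- -1)))  →  (- -1);  cost 4 ≤ 4, done

(- -1)   [cost 4]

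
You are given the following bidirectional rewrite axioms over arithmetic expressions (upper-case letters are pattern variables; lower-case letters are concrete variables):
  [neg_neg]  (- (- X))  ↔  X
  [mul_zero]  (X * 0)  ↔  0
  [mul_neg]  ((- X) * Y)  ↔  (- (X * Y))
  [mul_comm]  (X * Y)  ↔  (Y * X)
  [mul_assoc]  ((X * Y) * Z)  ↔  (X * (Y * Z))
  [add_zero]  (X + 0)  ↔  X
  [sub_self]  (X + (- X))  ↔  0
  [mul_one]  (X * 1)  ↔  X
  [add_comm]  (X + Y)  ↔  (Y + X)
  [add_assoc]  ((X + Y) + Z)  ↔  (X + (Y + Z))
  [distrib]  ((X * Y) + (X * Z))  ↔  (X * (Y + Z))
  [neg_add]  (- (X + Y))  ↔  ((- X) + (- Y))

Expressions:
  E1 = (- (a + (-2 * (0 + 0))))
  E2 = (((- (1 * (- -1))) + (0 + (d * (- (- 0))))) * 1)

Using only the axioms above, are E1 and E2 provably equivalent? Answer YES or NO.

NO

All listed rules preserve value, hence provable equivalence implies equal values everywhere; look for a separating assignment.
a=0, d=0 gives E1 ↦ 0, E2 ↦ -1; values differ ⇒ not provably equivalent.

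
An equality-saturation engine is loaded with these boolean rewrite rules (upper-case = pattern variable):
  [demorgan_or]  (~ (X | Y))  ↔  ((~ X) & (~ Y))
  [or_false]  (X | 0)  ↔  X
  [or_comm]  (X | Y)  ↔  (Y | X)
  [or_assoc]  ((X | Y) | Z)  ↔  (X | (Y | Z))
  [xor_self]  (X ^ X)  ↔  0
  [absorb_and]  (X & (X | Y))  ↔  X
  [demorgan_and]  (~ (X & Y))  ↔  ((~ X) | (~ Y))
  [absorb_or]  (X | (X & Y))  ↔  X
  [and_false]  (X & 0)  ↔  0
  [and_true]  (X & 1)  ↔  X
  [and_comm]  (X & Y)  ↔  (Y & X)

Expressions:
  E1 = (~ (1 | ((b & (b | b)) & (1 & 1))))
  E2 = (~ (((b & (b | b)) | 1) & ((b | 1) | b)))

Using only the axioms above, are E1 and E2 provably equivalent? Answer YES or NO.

YES

step 1: absorb_and (→) rewrites (b & (b | b)) into b, now (~ (1 | (b & (1 & 1))))
step 2: and_true (→) rewrites (1 & 1) into 1, now (~ (1 | (b & 1)))
step 3: and_true (→) rewrites (b & 1) into b, now (~ (1 | b))
step 4: or_comm (→) rewrites (1 | b) into (b | 1), now (~ (b | 1))
step 5: absorb_and (←) rewrites (b | 1) into ((b | 1) & ((b | 1) | b)), now (~ ((b | 1) & ((b | 1) | b)))
step 6: absorb_and (←) rewrites b into (b & (b | b)), which is E2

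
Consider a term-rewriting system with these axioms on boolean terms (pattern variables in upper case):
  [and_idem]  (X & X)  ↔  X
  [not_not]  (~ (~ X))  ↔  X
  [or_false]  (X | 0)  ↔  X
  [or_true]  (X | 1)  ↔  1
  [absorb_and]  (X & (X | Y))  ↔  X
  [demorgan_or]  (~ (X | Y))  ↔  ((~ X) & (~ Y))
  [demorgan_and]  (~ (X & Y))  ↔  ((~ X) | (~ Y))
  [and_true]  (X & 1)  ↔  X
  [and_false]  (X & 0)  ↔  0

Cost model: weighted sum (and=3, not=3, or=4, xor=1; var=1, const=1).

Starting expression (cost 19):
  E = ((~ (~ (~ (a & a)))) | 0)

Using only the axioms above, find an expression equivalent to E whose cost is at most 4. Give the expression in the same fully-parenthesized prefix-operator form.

(~ a)   [cost 4]

(1) ((~ (~ (~ (a & a)))) | 0)  =[or_false →]=  (~ (~ (~ (a & a))))
(2) (~ (~ (~ (a & a))))  =[not_not →]=  (~ (a & a))
(3) (a & a)  =[and_idem →]=  a    ⊢ cost 4, within 4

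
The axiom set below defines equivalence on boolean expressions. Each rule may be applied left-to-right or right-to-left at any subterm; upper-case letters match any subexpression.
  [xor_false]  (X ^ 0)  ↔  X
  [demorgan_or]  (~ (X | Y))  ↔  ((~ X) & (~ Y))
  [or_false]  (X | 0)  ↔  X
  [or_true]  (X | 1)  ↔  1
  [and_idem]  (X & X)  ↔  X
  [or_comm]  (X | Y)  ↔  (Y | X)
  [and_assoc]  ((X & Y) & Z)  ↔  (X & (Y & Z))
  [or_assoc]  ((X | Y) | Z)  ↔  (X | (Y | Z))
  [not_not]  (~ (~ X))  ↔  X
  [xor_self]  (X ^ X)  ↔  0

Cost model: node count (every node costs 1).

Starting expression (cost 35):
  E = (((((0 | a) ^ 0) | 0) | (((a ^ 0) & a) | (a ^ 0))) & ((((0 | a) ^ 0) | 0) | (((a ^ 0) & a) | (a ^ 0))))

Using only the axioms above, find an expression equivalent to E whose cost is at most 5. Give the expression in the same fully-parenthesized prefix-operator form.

step 1: and_idem (→) rewrites (((((0 | a) ^ 0) | 0) | (((a ^ 0) & a) | (a ^ 0))) & ((((0 | a) ^ 0) | 0) | (((a ^ 0) & a) | (a ^ 0)))) into ((((0 | a) ^ 0) | 0) | (((a ^ 0) & a) | (a ^ 0)))
step 2: xor_false (→) rewrites ((0 | a) ^ 0) into (0 | a), now (((0 | a) | 0) | (((a ^ 0) & a) | (a ^ 0)))
step 3: xor_false (→) rewrites (a ^ 0) into a, now (((0 | a) | 0) | ((a & a) | (a ^ 0)))
step 4: or_false (→) rewrites ((0 | a) | 0) into (0 | a), now ((0 | a) | ((a & a) | (a ^ 0)))
step 5: or_comm (→) rewrites (0 | a) into (a | 0), now ((a | 0) | ((a & a) | (a ^ 0)))
step 6: and_idem (→) rewrites (a & a) into a, now ((a | 0) | (a | (a ^ 0)))
step 7: or_comm (→) rewrites (a | (a ^ 0)) into ((a ^ 0) | a), now ((a | 0) | ((a ^ 0) | a))
step 8: or_false (→) rewrites (a | 0) into a, now (a | ((a ^ 0) | a))
step 9: xor_false (→) rewrites (a ^ 0) into a, reaching cost 5 (bound 5)

(a | (a | a))   [cost 5]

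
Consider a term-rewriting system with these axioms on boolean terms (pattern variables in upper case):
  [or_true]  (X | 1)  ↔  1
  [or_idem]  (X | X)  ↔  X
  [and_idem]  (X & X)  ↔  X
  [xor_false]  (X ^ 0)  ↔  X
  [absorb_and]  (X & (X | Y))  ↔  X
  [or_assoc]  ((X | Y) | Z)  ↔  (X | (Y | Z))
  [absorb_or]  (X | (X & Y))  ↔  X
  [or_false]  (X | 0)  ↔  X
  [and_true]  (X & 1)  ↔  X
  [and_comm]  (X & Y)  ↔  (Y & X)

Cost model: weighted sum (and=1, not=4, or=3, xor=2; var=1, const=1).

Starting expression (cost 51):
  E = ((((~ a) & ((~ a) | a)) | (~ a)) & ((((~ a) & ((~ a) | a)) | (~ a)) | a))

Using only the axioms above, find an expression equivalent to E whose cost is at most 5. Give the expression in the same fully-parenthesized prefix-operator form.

step 1: absorb_and (→) rewrites ((((~ a) & ((~ a) | a)) | (~ a)) & ((((~ a) & ((~ a) | a)) | (~ a)) | a)) into (((~ a) & ((~ a) | a)) | (~ a))
step 2: absorb_and (→) rewrites ((~ a) & ((~ a) | a)) into (~ a), now ((~ a) | (~ a))
step 3: or_idem (→) rewrites ((~ a) | (~ a)) into (~ a), reaching cost 5 (bound 5)

(~ a)   [cost 5]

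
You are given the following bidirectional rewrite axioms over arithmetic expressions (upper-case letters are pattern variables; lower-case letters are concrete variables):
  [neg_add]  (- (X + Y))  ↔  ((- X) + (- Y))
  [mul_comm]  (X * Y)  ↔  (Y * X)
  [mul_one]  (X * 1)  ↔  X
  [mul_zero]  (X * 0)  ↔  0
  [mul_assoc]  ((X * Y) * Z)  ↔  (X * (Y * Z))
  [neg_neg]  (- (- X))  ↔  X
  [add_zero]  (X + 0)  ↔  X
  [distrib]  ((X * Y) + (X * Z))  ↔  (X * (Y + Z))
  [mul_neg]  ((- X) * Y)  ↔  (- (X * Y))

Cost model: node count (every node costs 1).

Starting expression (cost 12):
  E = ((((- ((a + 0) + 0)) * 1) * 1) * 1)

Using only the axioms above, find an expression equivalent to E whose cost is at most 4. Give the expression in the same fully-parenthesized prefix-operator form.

(- (a + 0))   [cost 4]

1. [mul_one →] (((- ((a + 0) + 0)) * 1) * 1)  →  ((- ((a + 0) + 0)) * 1);  E = (((- ((a + 0) + 0)) * 1) * 1)
2. [mul_one →] (((- ((a + 0) + 0)) * 1) * 1)  →  ((- ((a + 0) + 0)) * 1)
3. [mul_one →] ((- ((a + 0) + 0)) * 1)  →  (- ((a + 0) + 0))
4. [add_zero →] (a + 0)  →  a;  cost 4 ≤ 4, done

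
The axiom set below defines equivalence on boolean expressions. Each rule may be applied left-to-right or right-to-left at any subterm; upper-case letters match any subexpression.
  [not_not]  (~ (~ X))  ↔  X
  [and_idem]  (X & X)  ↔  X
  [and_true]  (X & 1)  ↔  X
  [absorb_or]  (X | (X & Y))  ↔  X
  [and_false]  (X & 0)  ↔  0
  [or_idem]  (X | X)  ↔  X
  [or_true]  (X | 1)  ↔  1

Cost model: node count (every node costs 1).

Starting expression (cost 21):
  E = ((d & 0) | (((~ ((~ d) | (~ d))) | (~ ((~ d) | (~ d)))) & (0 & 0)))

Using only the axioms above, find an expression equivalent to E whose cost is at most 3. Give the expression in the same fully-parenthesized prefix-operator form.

(d & 0)   [cost 3]

1. [or_idem →] ((~ ((~ d) | (~ d))) | (~ ((~ d) | (~ d))))  →  (~ ((~ d) | (~ d)));  E = ((d & 0) | ((~ ((~ d) | (~ d))) & (0 & 0)))
2. [or_idem →] ((~ d) | (~ d))  →  (~ d);  E = ((d & 0) | ((~ (~ d)) & (0 & 0)))
3. [and_false →] (0 & 0)  →  0;  E = ((d & 0) | ((~ (~ d)) & 0))
4. [not_not →] (~ (~ d))  →  d;  E = ((d & 0) | (d & 0))
5. [or_idem →] ((d & 0) | (d & 0))  →  (d & 0);  cost 3 ≤ 3, done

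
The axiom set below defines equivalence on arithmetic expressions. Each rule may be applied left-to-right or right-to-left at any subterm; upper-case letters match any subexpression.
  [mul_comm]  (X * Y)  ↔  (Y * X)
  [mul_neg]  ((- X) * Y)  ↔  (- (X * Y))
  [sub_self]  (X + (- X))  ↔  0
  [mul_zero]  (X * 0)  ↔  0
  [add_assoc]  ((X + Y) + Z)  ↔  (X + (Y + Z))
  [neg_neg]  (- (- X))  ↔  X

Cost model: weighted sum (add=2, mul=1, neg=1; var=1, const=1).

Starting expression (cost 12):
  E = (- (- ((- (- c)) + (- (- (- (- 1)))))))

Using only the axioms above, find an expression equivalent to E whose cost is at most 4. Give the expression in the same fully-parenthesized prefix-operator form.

(c + 1)   [cost 4]

(1) (- (- 1))  =[neg_neg →]=  1    ⊢ (- (- ((- (- c)) + (- (- 1)))))
(2) (- (- ((- (- c)) + (- (- 1)))))  =[neg_neg →]=  ((- (- c)) + (- (- 1)))
(3) (- (- 1))  =[neg_neg →]=  1    ⊢ ((- (- c)) + 1)
(4) (- (- c))  =[neg_neg →]=  c    ⊢ cost 4, within 4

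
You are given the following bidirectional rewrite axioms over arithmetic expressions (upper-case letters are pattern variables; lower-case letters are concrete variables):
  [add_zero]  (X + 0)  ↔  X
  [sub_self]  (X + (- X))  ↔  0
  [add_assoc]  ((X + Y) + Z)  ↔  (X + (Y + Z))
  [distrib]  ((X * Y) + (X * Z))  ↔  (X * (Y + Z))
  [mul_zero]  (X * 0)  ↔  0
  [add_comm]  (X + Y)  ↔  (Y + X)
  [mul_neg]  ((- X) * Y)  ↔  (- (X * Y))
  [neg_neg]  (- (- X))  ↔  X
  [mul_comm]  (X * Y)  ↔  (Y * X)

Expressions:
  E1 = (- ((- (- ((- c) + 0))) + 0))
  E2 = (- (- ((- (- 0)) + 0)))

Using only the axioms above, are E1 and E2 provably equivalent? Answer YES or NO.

All listed rules preserve value, hence provable equivalence implies equal values everywhere; look for a separating assignment.
c=1 gives E1 ↦ 1, E2 ↦ 0; values differ ⇒ not provably equivalent.

NO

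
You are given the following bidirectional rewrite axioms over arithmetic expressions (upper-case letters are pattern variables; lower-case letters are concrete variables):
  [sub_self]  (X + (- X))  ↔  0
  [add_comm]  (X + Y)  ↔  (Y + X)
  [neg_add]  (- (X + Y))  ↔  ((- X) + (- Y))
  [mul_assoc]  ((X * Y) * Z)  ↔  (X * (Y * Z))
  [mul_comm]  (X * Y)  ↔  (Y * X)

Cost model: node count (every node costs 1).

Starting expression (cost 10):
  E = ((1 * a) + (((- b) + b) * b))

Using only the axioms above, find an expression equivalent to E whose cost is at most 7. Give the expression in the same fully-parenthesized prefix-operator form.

(1) ((1 * a) + (((- b) + b) * b))  =[add_comm →]=  ((((- b) + b) * b) + (1 * a))
(2) (1 * a)  =[mul_comm →]=  (a * 1)    ⊢ ((((- b) + b) * b) + (a * 1))
(3) (((- b) + b) * b)  =[mul_comm →]=  (b * ((- b) + b))    ⊢ ((b * ((- b) + b)) + (a * 1))
(4) ((- b) + b)  =[add_comm →]=  (b + (- b))    ⊢ ((b * (b + (- b))) + (a * 1))
(5) (a * 1)  =[mul_comm →]=  (1 * a)    ⊢ ((b * (b + (- b))) + (1 * a))
(6) ((b * (b + (- b))) + (1 * a))  =[add_comm →]=  ((1 * a) + (b * (b + (- b))))
(7) (b + (- b))  =[sub_self →]=  0    ⊢ cost 7, within 7

((1 * a) + (b * 0))   [cost 7]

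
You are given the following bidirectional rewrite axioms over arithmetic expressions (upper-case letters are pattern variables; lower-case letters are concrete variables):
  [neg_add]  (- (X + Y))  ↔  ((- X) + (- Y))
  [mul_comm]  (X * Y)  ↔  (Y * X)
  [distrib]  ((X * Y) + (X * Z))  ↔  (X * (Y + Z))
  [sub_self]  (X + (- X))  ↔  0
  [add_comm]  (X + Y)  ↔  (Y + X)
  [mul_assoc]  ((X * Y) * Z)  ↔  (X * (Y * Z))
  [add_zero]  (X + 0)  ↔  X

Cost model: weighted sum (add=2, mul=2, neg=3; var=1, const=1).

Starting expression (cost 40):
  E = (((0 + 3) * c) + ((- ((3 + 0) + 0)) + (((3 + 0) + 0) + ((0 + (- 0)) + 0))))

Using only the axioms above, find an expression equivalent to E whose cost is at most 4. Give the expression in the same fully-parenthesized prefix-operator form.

step 1: sub_self (→) rewrites (0 + (- 0)) into 0, now (((0 + 3) * c) + ((- ((3 + 0) + 0)) + (((3 + 0) + 0) + (0 + 0))))
step 2: add_zero (→) rewrites (3 + 0) into 3, now (((0 + 3) * c) + ((- ((3 + 0) + 0)) + ((3 + 0) + (0 + 0))))
step 3: add_zero (→) rewrites (0 + 0) into 0, now (((0 + 3) * c) + ((- ((3 + 0) + 0)) + ((3 + 0) + 0)))
step 4: add_zero (→) rewrites ((3 + 0) + 0) into (3 + 0), now (((0 + 3) * c) + ((- ((3 + 0) + 0)) + (3 + 0)))
step 5: add_zero (→) rewrites ((3 + 0) + 0) into (3 + 0), now (((0 + 3) * c) + ((- (3 + 0)) + (3 + 0)))
step 6: add_zero (→) rewrites (3 + 0) into 3, now (((0 + 3) * c) + ((- 3) + (3 + 0)))
step 7: add_zero (→) rewrites (3 + 0) into 3, now (((0 + 3) * c) + ((- 3) + 3))
step 8: add_comm (→) rewrites ((- 3) + 3) into (3 + (- 3)), now (((0 + 3) * c) + (3 + (- 3)))
step 9: add_comm (→) rewrites (0 + 3) into (3 + 0), now (((3 + 0) * c) + (3 + (- 3)))
step 10: sub_self (→) rewrites (3 + (- 3)) into 0, now (((3 + 0) * c) + 0)
step 11: add_zero (→) rewrites (((3 + 0) * c) + 0) into ((3 + 0) * c)
step 12: add_zero (→) rewrites (3 + 0) into 3, reaching cost 4 (bound 4)

(3 * c)   [cost 4]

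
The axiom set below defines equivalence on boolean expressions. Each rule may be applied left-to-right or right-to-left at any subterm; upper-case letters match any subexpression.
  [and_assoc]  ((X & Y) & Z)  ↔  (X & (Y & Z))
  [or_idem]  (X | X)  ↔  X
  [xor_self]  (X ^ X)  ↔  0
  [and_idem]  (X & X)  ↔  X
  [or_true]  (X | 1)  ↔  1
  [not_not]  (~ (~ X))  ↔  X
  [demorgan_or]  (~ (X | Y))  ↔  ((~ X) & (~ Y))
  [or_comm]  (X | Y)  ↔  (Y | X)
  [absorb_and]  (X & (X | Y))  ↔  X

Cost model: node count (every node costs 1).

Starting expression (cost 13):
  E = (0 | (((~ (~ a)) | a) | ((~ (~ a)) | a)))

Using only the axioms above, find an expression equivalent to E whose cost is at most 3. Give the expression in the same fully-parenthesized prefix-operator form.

(0 | a)   [cost 3]

(1) (((~ (~ a)) | a) | ((~ (~ a)) | a))  =[or_idem →]=  ((~ (~ a)) | a)    ⊢ (0 | ((~ (~ a)) | a))
(2) (~ (~ a))  =[not_not →]=  a    ⊢ (0 | (a | a))
(3) (a | a)  =[or_idem →]=  a    ⊢ cost 3, within 3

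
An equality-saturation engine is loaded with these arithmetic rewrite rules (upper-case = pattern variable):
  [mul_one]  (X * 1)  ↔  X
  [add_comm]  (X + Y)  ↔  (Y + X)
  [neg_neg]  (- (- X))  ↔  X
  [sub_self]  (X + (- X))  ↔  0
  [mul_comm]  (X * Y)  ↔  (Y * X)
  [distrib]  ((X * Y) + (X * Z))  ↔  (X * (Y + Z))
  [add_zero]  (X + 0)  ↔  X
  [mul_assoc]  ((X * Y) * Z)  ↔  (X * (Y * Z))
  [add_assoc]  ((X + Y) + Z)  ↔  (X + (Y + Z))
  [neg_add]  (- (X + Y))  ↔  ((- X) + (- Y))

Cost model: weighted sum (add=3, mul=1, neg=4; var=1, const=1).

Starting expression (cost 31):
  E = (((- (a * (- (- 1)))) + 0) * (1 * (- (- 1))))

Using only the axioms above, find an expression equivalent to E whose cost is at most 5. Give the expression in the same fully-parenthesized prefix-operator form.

1. [neg_neg →] (- (- 1))  →  1;  E = (((- (a * 1)) + 0) * (1 * (- (- 1))))
2. [neg_neg →] (- (- 1))  →  1;  E = (((- (a * 1)) + 0) * (1 * 1))
3. [add_zero →] ((- (a * 1)) + 0)  →  (- (a * 1));  E = ((- (a * 1)) * (1 * 1))
4. [mul_one →] (1 * 1)  →  1;  E = ((- (a * 1)) * 1)
5. [mul_one →] (a * 1)  →  a;  E = ((- a) * 1)
6. [mul_one →] ((- a) * 1)  →  (- a);  cost 5 ≤ 5, done

(- a)   [cost 5]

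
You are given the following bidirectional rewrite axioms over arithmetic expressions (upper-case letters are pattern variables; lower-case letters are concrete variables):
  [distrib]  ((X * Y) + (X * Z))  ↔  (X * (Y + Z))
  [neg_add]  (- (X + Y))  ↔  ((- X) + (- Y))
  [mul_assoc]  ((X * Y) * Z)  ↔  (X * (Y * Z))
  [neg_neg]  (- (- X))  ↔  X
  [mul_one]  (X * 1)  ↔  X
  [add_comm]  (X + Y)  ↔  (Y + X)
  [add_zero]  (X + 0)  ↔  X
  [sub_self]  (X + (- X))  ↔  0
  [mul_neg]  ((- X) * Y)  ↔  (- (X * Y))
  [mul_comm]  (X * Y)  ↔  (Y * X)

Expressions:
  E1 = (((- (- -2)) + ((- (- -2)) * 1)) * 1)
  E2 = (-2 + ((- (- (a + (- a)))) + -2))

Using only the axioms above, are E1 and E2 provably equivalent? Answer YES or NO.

YES

(1) (((- (- -2)) + ((- (- -2)) * 1)) * 1)  =[mul_one →]=  ((- (- -2)) + ((- (- -2)) * 1))
(2) ((- (- -2)) * 1)  =[mul_one →]=  (- (- -2))    ⊢ ((- (- -2)) + (- (- -2)))
(3) (- (- -2))  =[neg_neg →]=  -2    ⊢ (-2 + (- (- -2)))
(4) (- (- -2))  =[neg_neg →]=  -2    ⊢ (-2 + -2)
(5) -2  =[add_zero ←]=  (-2 + 0)    ⊢ (-2 + (-2 + 0))
(6) 0  =[neg_neg ←]=  (- (- 0))    ⊢ (-2 + (-2 + (- (- 0))))
(7) (-2 + (- (- 0)))  =[add_comm →]=  ((- (- 0)) + -2)    ⊢ (-2 + ((- (- 0)) + -2))
(8) 0  =[sub_self ←]=  (a + (- a))    ⊢ E2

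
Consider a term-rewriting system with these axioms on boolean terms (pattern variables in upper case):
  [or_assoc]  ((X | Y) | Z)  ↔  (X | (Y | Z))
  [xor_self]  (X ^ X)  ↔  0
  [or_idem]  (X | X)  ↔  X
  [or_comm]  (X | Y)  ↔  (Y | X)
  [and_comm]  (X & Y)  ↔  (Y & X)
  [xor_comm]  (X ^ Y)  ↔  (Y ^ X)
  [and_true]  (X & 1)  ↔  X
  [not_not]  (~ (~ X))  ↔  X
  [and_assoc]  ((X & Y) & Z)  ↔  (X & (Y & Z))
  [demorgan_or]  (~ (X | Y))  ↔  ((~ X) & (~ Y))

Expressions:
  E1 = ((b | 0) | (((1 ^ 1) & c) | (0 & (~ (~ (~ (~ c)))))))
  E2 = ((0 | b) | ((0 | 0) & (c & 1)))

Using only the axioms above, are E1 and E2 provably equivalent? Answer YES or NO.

step 1: not_not (→) rewrites (~ (~ c)) into c, now ((b | 0) | (((1 ^ 1) & c) | (0 & (~ (~ c)))))
step 2: xor_self (→) rewrites (1 ^ 1) into 0, now ((b | 0) | ((0 & c) | (0 & (~ (~ c)))))
step 3: not_not (→) rewrites (~ (~ c)) into c, now ((b | 0) | ((0 & c) | (0 & c)))
step 4: or_idem (→) rewrites ((0 & c) | (0 & c)) into (0 & c), now ((b | 0) | (0 & c))
step 5: and_true (←) rewrites c into (c & 1), now ((b | 0) | (0 & (c & 1)))
step 6: or_comm (→) rewrites (b | 0) into (0 | b), now ((0 | b) | (0 & (c & 1)))
step 7: or_idem (←) rewrites 0 into (0 | 0), which is E2

YES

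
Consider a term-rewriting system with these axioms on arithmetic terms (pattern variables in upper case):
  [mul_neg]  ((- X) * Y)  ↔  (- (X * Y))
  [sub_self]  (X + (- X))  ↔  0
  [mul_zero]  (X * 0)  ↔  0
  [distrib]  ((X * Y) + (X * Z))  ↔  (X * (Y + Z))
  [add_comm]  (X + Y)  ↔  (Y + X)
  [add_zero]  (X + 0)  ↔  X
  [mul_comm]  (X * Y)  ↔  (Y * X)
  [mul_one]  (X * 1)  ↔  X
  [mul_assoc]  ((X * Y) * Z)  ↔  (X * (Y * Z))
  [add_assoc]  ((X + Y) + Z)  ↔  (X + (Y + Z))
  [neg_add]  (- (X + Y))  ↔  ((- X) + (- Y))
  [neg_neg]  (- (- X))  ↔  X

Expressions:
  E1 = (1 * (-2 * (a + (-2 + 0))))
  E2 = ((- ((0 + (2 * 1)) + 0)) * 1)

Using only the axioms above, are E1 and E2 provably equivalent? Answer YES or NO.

All listed rules preserve value, hence provable equivalence implies equal values everywhere; look for a separating assignment.
a=0 gives E1 ↦ 4, E2 ↦ -2; values differ ⇒ not provably equivalent.

NO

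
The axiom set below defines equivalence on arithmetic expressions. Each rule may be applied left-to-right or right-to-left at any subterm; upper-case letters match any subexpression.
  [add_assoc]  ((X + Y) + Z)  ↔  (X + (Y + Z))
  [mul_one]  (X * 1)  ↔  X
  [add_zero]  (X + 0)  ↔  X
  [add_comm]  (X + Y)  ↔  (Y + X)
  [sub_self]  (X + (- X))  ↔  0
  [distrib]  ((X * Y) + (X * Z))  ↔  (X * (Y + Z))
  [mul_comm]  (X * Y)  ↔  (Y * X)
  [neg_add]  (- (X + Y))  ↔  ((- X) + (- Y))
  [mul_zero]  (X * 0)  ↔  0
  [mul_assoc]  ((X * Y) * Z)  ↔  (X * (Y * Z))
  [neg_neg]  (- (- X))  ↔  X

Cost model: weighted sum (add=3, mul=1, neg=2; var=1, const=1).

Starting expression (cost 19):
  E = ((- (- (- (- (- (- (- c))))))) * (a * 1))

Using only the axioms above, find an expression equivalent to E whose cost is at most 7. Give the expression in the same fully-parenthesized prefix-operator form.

((- c) * (a * 1))   [cost 7]

step 1: neg_neg (→) rewrites (- (- (- (- (- (- c)))))) into (- (- (- (- c)))), now ((- (- (- (- (- c))))) * (a * 1))
step 2: neg_neg (→) rewrites (- (- (- (- (- c))))) into (- (- (- c))), now ((- (- (- c))) * (a * 1))
step 3: neg_neg (→) rewrites (- (- (- c))) into (- c), reaching cost 7 (bound 7)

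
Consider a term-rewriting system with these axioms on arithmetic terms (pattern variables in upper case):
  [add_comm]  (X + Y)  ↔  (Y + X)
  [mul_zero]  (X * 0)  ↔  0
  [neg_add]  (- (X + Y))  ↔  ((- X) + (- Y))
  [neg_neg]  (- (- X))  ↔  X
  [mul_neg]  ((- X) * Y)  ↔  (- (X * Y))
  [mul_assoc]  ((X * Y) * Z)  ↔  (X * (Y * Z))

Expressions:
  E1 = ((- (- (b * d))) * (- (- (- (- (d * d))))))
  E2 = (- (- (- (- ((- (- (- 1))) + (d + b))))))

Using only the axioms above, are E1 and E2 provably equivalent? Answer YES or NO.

The axioms are sound identities: if E1 ↔* E2 then E1 and E2 evaluate identically under any assignment.
Under b=0, d=0: E1 evaluates to 0, E2 to -1. Distinct ⇒ no rewrite sequence connects them.

NO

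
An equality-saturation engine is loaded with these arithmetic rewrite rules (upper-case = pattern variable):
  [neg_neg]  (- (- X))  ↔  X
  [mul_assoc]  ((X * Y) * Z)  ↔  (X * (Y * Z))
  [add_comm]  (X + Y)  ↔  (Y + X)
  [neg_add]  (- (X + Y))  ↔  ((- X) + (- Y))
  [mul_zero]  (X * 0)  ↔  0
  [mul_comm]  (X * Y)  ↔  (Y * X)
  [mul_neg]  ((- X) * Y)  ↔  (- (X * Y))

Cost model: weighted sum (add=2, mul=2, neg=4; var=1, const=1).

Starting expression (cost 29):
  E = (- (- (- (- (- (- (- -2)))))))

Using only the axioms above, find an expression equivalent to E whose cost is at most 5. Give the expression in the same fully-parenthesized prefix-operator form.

(- -2)   [cost 5]

1. [neg_neg →] (- (- (- (- (- -2)))))  →  (- (- (- -2)));  E = (- (- (- (- (- -2)))))
2. [neg_neg →] (- (- (- (- (- -2)))))  →  (- (- (- -2)))
3. [neg_neg →] (- (- (- -2)))  →  (- -2);  cost 5 ≤ 5, done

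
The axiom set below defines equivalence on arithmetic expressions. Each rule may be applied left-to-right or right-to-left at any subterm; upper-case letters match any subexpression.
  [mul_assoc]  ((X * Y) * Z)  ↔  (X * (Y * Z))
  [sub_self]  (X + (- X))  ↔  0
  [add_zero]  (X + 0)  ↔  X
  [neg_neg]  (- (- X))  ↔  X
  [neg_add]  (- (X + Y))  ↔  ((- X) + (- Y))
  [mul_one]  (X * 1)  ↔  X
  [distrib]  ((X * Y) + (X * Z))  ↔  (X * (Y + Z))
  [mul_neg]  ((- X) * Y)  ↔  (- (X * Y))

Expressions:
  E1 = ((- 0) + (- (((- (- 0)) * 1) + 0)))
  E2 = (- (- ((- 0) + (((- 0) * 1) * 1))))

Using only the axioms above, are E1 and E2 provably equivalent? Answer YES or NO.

(1) (- (- 0))  =[neg_neg →]=  0    ⊢ ((- 0) + (- ((0 * 1) + 0)))
(2) (0 * 1)  =[mul_one →]=  0    ⊢ ((- 0) + (- (0 + 0)))
(3) (0 + 0)  =[add_zero →]=  0    ⊢ ((- 0) + (- 0))
(4) (- 0)  =[mul_one ←]=  ((- 0) * 1)    ⊢ ((- 0) + ((- 0) * 1))
(5) ((- 0) + ((- 0) * 1))  =[neg_neg ←]=  (- (- ((- 0) + ((- 0) * 1))))
(6) ((- 0) * 1)  =[mul_one ←]=  (((- 0) * 1) * 1)    ⊢ E2

YES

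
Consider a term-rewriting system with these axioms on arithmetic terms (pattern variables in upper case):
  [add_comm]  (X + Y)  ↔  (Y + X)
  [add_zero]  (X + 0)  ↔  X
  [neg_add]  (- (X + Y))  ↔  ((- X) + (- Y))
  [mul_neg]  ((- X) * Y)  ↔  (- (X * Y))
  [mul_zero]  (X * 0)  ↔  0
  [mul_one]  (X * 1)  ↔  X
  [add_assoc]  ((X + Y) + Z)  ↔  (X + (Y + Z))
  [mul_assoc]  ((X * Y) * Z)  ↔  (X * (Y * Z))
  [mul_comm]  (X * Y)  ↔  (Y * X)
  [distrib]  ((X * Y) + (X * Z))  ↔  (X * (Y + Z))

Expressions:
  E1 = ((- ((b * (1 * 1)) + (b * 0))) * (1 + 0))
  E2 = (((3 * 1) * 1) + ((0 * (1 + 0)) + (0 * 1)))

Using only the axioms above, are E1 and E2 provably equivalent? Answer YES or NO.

Every axiom is a valid identity, so a rewrite proof would force E1 and E2 to agree under every assignment.
At b=0: E1 = 0 but E2 = 3; they differ, so no derivation exists.

NO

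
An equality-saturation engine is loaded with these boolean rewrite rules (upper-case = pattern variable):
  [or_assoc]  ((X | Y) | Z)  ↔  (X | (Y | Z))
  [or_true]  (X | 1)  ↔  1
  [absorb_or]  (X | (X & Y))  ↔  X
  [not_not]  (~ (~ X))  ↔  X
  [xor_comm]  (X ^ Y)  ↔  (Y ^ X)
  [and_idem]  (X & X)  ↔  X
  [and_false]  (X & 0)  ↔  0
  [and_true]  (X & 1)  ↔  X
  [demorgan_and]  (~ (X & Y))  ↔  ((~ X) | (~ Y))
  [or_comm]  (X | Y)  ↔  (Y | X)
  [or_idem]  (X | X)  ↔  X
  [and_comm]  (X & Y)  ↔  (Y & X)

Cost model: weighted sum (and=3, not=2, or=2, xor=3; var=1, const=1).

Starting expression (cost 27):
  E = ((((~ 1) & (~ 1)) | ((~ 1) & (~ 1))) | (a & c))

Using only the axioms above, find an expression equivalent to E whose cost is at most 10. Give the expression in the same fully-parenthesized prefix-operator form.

((~ 1) | (c & a))   [cost 10]

1. [or_idem →] (((~ 1) & (~ 1)) | ((~ 1) & (~ 1)))  →  ((~ 1) & (~ 1));  E = (((~ 1) & (~ 1)) | (a & c))
2. [and_comm →] (a & c)  →  (c & a);  E = (((~ 1) & (~ 1)) | (c & a))
3. [and_idem →] ((~ 1) & (~ 1))  →  (~ 1);  cost 10 ≤ 10, done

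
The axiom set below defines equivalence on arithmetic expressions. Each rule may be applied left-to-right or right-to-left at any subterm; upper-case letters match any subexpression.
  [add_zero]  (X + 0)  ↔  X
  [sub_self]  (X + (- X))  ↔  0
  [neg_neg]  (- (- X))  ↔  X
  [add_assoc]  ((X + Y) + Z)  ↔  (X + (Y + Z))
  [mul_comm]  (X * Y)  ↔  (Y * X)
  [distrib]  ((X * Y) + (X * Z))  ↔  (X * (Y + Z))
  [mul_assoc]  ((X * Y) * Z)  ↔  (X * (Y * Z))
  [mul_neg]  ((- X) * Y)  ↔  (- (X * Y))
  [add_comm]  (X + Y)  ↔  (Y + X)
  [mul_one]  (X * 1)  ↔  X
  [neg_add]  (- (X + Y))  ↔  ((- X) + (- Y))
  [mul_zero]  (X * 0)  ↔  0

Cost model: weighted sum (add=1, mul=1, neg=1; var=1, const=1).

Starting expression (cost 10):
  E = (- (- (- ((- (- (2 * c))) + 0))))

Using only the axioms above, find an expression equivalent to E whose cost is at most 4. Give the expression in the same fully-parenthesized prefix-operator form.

(- (2 * c))   [cost 4]

(1) ((- (- (2 * c))) + 0)  =[add_zero →]=  (- (- (2 * c)))    ⊢ (- (- (- (- (- (2 * c))))))
(2) (- (- (- (- (- (2 * c))))))  =[neg_neg →]=  (- (- (- (2 * c))))
(3) (- (- (- (2 * c))))  =[neg_neg →]=  (- (2 * c))    ⊢ cost 4, within 4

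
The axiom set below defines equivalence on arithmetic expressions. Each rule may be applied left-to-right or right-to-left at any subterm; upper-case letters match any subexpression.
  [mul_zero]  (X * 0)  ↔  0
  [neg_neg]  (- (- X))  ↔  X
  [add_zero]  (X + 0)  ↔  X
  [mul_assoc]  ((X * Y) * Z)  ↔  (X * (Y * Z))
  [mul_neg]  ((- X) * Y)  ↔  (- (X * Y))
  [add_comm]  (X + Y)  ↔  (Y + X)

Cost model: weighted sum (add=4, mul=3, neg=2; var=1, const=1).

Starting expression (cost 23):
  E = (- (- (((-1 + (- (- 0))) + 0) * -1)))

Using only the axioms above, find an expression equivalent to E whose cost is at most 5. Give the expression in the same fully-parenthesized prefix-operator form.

1. [neg_neg →] (- (- (((-1 + (- (- 0))) + 0) * -1)))  →  (((-1 + (- (- 0))) + 0) * -1)
2. [neg_neg →] (- (- 0))  →  0;  E = (((-1 + 0) + 0) * -1)
3. [add_zero →] ((-1 + 0) + 0)  →  (-1 + 0);  E = ((-1 + 0) * -1)
4. [add_zero →] (-1 + 0)  →  -1;  cost 5 ≤ 5, done

(-1 * -1)   [cost 5]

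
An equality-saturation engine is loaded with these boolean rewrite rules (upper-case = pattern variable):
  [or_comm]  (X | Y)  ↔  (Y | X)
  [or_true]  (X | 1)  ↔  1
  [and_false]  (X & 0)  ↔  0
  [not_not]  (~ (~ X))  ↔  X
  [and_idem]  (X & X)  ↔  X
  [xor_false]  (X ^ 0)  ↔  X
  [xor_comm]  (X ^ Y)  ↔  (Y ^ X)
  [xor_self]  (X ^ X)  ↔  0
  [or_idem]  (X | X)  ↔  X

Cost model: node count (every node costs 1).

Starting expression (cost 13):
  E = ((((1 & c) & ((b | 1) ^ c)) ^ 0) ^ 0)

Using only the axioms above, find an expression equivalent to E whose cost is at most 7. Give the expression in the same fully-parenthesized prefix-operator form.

((1 & c) & (1 ^ c))   [cost 7]

step 1: or_true (→) rewrites (b | 1) into 1, now ((((1 & c) & (1 ^ c)) ^ 0) ^ 0)
step 2: xor_false (→) rewrites ((((1 & c) & (1 ^ c)) ^ 0) ^ 0) into (((1 & c) & (1 ^ c)) ^ 0)
step 3: xor_false (→) rewrites (((1 & c) & (1 ^ c)) ^ 0) into ((1 & c) & (1 ^ c)), reaching cost 7 (bound 7)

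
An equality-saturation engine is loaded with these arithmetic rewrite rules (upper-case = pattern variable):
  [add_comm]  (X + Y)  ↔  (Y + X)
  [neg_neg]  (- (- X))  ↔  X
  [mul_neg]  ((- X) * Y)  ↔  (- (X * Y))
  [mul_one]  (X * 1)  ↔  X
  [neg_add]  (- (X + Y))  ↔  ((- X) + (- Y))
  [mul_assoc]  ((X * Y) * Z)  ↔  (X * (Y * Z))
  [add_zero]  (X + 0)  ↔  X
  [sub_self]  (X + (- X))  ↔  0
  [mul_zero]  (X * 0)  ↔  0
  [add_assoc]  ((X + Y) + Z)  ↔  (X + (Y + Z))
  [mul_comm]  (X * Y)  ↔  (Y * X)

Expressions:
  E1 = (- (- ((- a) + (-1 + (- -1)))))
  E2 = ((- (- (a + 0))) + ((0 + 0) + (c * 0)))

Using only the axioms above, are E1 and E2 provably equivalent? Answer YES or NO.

The axioms are sound identities: if E1 ↔* E2 then E1 and E2 evaluate identically under any assignment.
Under a=1, c=0: E1 evaluates to -1, E2 to 1. Distinct ⇒ no rewrite sequence connects them.

NO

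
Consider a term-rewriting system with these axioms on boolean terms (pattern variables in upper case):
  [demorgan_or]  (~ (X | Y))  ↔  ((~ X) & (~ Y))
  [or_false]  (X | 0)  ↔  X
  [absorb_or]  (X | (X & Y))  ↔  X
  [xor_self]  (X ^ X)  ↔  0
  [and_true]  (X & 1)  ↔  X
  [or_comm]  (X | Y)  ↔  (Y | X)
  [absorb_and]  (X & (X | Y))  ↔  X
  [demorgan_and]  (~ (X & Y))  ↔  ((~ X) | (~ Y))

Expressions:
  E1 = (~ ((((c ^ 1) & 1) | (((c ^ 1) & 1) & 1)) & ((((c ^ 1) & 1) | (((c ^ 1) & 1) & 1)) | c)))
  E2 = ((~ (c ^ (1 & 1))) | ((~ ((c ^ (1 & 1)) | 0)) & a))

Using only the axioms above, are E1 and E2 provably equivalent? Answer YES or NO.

1. [absorb_and →] ((((c ^ 1) & 1) | (((c ^ 1) & 1) & 1)) & ((((c ^ 1) & 1) | (((c ^ 1) & 1) & 1)) | c))  →  (((c ^ 1) & 1) | (((c ^ 1) & 1) & 1));  E1 = (~ (((c ^ 1) & 1) | (((c ^ 1) & 1) & 1)))
2. [absorb_or →] (((c ^ 1) & 1) | (((c ^ 1) & 1) & 1))  →  ((c ^ 1) & 1);  E1 = (~ ((c ^ 1) & 1))
3. [and_true →] ((c ^ 1) & 1)  →  (c ^ 1);  E1 = (~ (c ^ 1))
4. [and_true ←] 1  →  (1 & 1);  E1 = (~ (c ^ (1 & 1)))
5. [absorb_or ←] (~ (c ^ (1 & 1)))  →  ((~ (c ^ (1 & 1))) | ((~ (c ^ (1 & 1))) & a))
6. [or_false ←] (c ^ (1 & 1))  →  ((c ^ (1 & 1)) | 0);  this is E2

YES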